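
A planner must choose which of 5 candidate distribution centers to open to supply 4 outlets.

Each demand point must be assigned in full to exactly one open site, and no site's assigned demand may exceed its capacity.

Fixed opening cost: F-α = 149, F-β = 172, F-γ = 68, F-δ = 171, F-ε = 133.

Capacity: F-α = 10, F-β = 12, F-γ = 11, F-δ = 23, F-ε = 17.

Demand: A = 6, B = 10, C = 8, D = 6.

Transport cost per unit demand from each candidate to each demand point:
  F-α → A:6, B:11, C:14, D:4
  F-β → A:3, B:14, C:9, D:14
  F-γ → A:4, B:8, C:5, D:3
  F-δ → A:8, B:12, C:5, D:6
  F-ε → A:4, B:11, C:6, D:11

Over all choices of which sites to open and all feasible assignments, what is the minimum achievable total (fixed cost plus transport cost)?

Open {F-γ, F-δ}; cheapest assignment that respects the capacities:
  F-γ (cap 11, load 10): B — cost 10×8 = 80
  F-δ (cap 23, load 20): A, C, D — cost 6×8 + 8×5 + 6×6 = 124
  Shipping 204, fixed 239 → total 443.
  Any other capacity-feasible assignment to {F-γ, F-δ} ships for at least 204.
Compare {F-δ, F-ε}: its best feasible assignment gives total 514.
Compare {F-α, F-γ, F-ε}: its best feasible assignment gives total 526.
Every other set of open sites that can feasibly serve all demand totals ≥ 514 even under its best assignment. Minimum: 443.

443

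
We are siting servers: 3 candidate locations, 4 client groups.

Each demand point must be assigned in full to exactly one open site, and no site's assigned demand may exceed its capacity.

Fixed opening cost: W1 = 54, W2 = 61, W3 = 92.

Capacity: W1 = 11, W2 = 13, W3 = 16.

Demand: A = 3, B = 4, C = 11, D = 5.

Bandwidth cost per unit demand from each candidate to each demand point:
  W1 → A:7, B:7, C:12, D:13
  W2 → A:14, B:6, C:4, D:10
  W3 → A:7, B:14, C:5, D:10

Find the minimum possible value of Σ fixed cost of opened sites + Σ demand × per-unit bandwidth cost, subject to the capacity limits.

Open {W1, W3}; cheapest assignment that respects the capacities:
  W1 (cap 11, load 7): A, B — cost 3×7 + 4×7 = 49
  W3 (cap 16, load 16): C, D — cost 11×5 + 5×10 = 105
  Shipping 154, fixed 146 → total 300.
  Any other capacity-feasible assignment to {W1, W3} ships for at least 154.
Compare {W2, W3}: its best feasible assignment gives total 303.
Compare {W1, W2, W3}: its best feasible assignment gives total 350.
Every other set of open sites that can feasibly serve all demand totals ≥ 303 even under its best assignment. Minimum: 300.

300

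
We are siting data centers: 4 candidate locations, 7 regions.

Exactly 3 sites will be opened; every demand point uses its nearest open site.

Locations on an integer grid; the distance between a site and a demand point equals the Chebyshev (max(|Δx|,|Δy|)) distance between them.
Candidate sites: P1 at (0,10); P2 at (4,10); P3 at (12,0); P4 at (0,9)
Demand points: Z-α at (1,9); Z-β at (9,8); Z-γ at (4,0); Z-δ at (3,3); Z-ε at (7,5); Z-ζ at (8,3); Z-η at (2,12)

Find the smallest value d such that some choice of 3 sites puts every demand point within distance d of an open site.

Open {P1, P2, P3}.
  Farthest demand point is Z-γ at distance 8 (to P3); all others are ≤ 8.
With {P1, P3, P4} the worst case is 8.
With {P2, P3, P4} the worst case is 8.
No size-3 selection achieves below 8.

8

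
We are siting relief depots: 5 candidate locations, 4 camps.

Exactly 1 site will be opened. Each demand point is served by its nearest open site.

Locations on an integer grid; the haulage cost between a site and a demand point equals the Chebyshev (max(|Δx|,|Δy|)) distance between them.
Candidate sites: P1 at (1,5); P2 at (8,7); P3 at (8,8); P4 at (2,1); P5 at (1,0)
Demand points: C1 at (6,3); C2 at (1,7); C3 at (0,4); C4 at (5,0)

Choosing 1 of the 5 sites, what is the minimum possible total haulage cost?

Open {P1}.
  C1→P1 5, C2→P1 2, C3→P1 1, C4→P1 5  ⇒ total 13.
Compare {P4}: total 16.
Compare {P5}: total 20.
No size-1 selection does better; minimum is 13.

13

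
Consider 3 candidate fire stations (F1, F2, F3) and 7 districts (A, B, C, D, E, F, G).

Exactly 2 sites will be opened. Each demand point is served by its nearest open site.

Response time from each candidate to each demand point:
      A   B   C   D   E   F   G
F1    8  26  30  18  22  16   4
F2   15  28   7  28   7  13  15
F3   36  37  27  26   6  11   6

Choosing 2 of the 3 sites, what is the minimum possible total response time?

Open {F1, F2}.
  A→F1 8, B→F1 26, C→F2 7, D→F1 18, E→F2 7, F→F2 13, G→F1 4  ⇒ total 83.
Compare {F2, F3}: total 99.
Compare {F1, F3}: total 100.

83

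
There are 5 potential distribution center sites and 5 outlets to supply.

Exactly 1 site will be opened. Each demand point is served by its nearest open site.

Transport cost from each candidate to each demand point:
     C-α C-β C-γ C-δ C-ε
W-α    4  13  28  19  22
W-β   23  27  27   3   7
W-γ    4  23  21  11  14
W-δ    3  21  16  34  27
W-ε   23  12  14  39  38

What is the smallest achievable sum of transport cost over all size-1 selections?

Open {W-γ}.
  C-α→W-γ 4, C-β→W-γ 23, C-γ→W-γ 21, C-δ→W-γ 11, C-ε→W-γ 14  ⇒ total 73.
Compare {W-α}: total 86.
Compare {W-β}: total 87.
No size-1 selection does better; minimum is 73.

73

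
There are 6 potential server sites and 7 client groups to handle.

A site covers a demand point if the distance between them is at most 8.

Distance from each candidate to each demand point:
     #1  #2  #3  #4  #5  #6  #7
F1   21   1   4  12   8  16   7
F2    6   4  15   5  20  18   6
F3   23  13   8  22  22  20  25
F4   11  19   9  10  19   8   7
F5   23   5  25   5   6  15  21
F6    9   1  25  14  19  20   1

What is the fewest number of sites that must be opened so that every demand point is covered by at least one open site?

Coverage sets (demand points within 8 of each site):
  F1: {#2, #3, #5, #7}
  F2: {#1, #2, #4, #7}
  F3: {#3}
  F4: {#6, #7}
  F5: {#2, #4, #5}
  F6: {#2, #7}
No 2 sites suffice: every size-2 union leaves at least one demand point uncovered.
But {F1, F2, F4} covers everything, so the minimum is 3.

3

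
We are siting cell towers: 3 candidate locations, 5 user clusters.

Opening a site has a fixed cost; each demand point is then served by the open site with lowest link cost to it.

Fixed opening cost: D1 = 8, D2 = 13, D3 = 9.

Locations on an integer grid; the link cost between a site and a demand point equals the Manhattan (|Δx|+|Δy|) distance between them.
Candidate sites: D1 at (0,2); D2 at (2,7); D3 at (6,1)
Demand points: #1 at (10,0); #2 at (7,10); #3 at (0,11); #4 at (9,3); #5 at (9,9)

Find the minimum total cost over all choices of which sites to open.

Open {D2, D3}: assign each demand point to its cheapest open site.
  #1→D3 5, #2→D2 8, #3→D2 6, #4→D3 5, #5→D2 9
  link cost 33, fixed 22 → total 55.
Compare {D3}: link cost 47 + fixed 9 = 56.
Compare {D1, D3}: link cost 40 + fixed 17 = 57.
Compare {D2}: link cost 49 + fixed 13 = 62.
All other subsets cost ≥ 56. Minimum total cost: 55.

55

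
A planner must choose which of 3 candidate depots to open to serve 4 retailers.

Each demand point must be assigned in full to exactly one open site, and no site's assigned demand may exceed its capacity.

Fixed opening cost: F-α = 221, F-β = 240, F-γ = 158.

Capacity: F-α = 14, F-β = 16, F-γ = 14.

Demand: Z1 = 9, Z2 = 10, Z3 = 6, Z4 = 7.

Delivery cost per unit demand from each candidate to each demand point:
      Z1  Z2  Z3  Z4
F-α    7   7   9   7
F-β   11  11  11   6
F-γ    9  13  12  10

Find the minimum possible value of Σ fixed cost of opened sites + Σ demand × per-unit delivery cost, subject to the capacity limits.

878

Open {F-α, F-β, F-γ}; cheapest assignment that respects the capacities:
  F-α (cap 14, load 10): Z2 — cost 10×7 = 70
  F-β (cap 16, load 13): Z3, Z4 — cost 6×11 + 7×6 = 108
  F-γ (cap 14, load 9): Z1 — cost 9×9 = 81
  Shipping 259, fixed 619 → total 878.
  Any other capacity-feasible assignment to {F-α, F-β, F-γ} ships for at least 259.
Total demand is 32 and no other set of sites has combined capacity ≥ 32, so {F-α, F-β, F-γ} is the only feasible choice of open sites. Minimum: 878.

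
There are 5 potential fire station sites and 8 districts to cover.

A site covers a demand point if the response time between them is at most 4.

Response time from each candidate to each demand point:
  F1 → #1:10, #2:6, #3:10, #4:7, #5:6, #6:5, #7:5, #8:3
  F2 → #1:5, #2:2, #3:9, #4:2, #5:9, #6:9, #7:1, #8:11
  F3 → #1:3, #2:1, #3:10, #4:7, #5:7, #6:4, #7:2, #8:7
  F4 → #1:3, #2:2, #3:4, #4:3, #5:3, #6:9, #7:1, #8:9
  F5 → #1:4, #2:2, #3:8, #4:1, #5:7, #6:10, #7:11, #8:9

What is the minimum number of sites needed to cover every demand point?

3

Coverage sets (demand points within 4 of each site):
  F1: {#8}
  F2: {#2, #4, #7}
  F3: {#1, #2, #6, #7}
  F4: {#1, #2, #3, #4, #5, #7}
  F5: {#1, #2, #4}
No 2 sites suffice: every size-2 union leaves at least one demand point uncovered.
But {F1, F3, F4} covers everything, so the minimum is 3.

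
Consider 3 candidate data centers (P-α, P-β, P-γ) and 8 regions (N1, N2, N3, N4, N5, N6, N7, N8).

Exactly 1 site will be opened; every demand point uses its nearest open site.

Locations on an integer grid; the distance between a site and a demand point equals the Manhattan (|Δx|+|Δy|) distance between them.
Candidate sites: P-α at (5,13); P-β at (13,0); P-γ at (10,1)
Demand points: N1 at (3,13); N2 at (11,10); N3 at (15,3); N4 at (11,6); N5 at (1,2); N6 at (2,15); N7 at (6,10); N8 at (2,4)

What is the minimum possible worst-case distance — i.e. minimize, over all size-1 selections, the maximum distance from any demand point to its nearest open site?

Open {P-α}.
  Farthest demand point is N3 at distance 20 (to P-α); all others are ≤ 20.
With {P-γ} the worst case is 22.
With {P-β} the worst case is 26.
No size-1 selection achieves below 20.

20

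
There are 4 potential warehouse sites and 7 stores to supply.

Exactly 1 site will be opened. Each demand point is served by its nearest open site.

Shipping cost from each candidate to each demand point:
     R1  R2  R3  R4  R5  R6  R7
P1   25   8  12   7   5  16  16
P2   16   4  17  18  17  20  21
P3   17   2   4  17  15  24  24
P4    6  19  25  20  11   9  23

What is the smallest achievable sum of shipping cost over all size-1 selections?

89

Open {P1}.
  R1→P1 25, R2→P1 8, R3→P1 12, R4→P1 7, R5→P1 5, R6→P1 16, R7→P1 16  ⇒ total 89.
Compare {P3}: total 103.
Compare {P2}: total 113.
No size-1 selection does better; minimum is 89.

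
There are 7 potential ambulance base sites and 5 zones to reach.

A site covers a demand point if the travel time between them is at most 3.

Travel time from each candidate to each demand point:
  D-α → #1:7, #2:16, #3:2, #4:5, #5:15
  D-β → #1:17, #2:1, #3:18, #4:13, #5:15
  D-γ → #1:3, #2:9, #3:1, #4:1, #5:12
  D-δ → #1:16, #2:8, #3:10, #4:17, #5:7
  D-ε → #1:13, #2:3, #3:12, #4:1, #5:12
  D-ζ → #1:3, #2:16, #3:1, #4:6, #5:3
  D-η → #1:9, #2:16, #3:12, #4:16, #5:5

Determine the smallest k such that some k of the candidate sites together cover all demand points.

Coverage sets (demand points within 3 of each site):
  D-α: {#3}
  D-β: {#2}
  D-γ: {#1, #3, #4}
  D-δ: {}
  D-ε: {#2, #4}
  D-ζ: {#1, #3, #5}
  D-η: {}
No single site covers all 5 demand points.
But {D-ε, D-ζ} covers everything, so the minimum is 2.

2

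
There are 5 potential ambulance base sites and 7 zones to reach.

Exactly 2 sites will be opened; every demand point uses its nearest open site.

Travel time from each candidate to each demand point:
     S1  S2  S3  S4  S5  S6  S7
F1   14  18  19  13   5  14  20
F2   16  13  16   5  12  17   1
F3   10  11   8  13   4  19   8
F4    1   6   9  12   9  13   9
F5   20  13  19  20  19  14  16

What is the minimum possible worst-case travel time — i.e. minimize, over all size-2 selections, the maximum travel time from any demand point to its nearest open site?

Open {F1, F4}.
  Farthest demand point is S6 at travel time 13 (to F4); all others are ≤ 13.
With {F2, F4} the worst case is 13.
With {F3, F4} the worst case is 13.
No size-2 selection achieves below 13.

13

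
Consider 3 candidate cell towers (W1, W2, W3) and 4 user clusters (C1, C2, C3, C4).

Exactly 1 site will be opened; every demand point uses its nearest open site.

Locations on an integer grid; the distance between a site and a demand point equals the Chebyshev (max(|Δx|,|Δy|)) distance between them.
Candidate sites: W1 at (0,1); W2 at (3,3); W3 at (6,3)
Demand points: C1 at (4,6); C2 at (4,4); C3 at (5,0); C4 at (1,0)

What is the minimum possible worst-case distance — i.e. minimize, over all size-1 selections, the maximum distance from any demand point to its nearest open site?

Open {W2}.
  Farthest demand point is C1 at distance 3 (to W2); all others are ≤ 3.
With {W1} the worst case is 5.
With {W3} the worst case is 5.
No size-1 selection achieves below 3.

3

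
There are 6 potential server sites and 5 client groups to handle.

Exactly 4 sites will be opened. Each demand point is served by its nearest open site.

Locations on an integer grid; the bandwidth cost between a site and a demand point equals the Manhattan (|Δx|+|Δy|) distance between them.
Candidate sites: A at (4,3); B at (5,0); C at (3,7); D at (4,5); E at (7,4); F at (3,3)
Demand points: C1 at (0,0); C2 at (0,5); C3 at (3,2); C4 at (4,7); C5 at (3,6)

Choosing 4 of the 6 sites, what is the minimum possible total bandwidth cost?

12

Open {B, C, D, F}.
  C1→B 5, C2→D 4, C3→F 1, C4→C 1, C5→C 1  ⇒ total 12.
Compare {A, B, C, D}: total 13.
Compare {A, B, C, F}: total 13.
No size-4 selection does better; minimum is 12.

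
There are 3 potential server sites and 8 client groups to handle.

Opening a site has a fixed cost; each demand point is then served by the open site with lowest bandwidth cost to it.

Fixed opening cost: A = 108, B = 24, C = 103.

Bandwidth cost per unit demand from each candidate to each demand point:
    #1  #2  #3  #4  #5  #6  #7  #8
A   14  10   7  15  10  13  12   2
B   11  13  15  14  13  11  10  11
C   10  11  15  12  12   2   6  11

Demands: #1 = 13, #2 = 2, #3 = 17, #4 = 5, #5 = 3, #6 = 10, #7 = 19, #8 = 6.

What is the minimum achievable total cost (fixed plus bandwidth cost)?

716

Open {A, C}: assign each demand point to its cheapest open site.
  #1→C 13×10=130, #2→A 2×10=20, #3→A 17×7=119, #4→C 5×12=60, #5→A 3×10=30, #6→C 10×2=20, #7→C 19×6=114, #8→A 6×2=12
  bandwidth cost 505, fixed 211 → total 716.
Compare {A, B, C}: bandwidth cost 505 + fixed 235 = 740.
Compare {C}: bandwidth cost 703 + fixed 103 = 806.
Compare {A, B}: bandwidth cost 694 + fixed 132 = 826.
All other subsets cost ≥ 740. Minimum total cost: 716.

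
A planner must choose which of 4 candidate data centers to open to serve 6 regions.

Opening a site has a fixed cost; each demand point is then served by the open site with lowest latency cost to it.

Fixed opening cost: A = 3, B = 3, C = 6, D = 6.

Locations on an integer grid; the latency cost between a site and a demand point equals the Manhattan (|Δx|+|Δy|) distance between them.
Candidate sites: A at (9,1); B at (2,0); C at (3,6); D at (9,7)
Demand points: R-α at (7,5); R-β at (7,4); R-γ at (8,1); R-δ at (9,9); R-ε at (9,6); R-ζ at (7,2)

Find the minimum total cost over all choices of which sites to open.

25

Open {A, D}: assign each demand point to its cheapest open site.
  R-α→D 4, R-β→A 5, R-γ→A 1, R-δ→D 2, R-ε→D 1, R-ζ→A 3
  latency cost 16, fixed 9 → total 25.
Compare {A, B, D}: latency cost 16 + fixed 12 = 28.
Compare {A}: latency cost 28 + fixed 3 = 31.
Compare {A, C, D}: latency cost 16 + fixed 15 = 31.
All other subsets cost ≥ 28. Minimum total cost: 25.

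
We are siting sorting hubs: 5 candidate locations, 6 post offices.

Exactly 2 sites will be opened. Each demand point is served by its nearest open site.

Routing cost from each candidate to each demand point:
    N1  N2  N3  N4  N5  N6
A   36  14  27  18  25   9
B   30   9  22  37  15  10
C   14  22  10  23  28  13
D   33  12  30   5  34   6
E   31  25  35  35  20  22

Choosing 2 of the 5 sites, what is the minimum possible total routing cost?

75

Open {C, D}.
  N1→C 14, N2→D 12, N3→C 10, N4→D 5, N5→C 28, N6→D 6  ⇒ total 75.
Compare {B, C}: total 81.
Compare {B, D}: total 87.
No size-2 selection does better; minimum is 75.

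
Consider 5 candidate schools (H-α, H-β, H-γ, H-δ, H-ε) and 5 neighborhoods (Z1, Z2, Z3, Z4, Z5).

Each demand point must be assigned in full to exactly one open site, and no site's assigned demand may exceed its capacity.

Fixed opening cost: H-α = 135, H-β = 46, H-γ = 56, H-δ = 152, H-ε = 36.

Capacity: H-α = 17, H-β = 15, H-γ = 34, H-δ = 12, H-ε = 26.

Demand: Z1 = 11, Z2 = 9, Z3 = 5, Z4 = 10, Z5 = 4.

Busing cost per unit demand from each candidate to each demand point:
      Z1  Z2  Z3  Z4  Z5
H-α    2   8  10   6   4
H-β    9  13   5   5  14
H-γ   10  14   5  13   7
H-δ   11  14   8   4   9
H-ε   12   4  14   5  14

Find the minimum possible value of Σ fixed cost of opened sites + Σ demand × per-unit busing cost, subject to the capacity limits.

Open {H-γ, H-ε}; cheapest assignment that respects the capacities:
  H-γ (cap 34, load 20): Z1, Z3, Z5 — cost 11×10 + 5×5 + 4×7 = 163
  H-ε (cap 26, load 19): Z2, Z4 — cost 9×4 + 10×5 = 86
  Shipping 249, fixed 92 → total 341.
  Any other capacity-feasible assignment to {H-γ, H-ε} ships for at least 249.
Compare {H-α, H-ε}: its best feasible assignment gives total 365.
Compare {H-α, H-β, H-ε}: its best feasible assignment gives total 366.
Every other set of open sites that can feasibly serve all demand totals ≥ 365 even under its best assignment. Minimum: 341.

341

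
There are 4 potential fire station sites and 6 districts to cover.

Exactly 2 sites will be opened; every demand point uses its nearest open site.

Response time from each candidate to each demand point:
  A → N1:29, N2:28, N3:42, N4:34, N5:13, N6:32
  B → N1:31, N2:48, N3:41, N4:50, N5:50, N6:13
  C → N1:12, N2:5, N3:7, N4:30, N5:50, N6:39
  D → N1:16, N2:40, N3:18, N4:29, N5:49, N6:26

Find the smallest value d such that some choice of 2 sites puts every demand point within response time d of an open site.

29

Open {A, D}.
  Farthest demand point is N4 at response time 29 (to D); all others are ≤ 29.
With {A, C} the worst case is 32.
With {A, B} the worst case is 41.
No size-2 selection achieves below 29.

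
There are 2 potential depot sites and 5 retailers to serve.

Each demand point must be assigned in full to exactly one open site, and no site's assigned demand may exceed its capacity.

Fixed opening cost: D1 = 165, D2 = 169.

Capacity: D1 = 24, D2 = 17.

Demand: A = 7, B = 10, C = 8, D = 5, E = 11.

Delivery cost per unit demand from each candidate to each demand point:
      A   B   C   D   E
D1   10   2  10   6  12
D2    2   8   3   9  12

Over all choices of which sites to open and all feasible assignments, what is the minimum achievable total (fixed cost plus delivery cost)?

670

Open {D1, D2}; cheapest assignment that respects the capacities:
  D1 (cap 24, load 24): C, D, E — cost 8×10 + 5×6 + 11×12 = 242
  D2 (cap 17, load 17): A, B — cost 7×2 + 10×8 = 94
  Shipping 336, fixed 334 → total 670.
  Any other capacity-feasible assignment to {D1, D2} ships for at least 336.
Total demand is 41 and no other set of sites has combined capacity ≥ 41, so {D1, D2} is the only feasible choice of open sites. Minimum: 670.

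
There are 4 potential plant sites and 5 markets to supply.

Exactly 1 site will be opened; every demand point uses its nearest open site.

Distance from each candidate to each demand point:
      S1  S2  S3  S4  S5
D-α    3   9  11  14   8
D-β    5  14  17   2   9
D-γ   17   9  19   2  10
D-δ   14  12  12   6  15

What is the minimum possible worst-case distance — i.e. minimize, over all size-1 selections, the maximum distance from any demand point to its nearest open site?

Open {D-α}.
  Farthest demand point is S4 at distance 14 (to D-α); all others are ≤ 14.
With {D-δ} the worst case is 15.
With {D-β} the worst case is 17.
No size-1 selection achieves below 14.

14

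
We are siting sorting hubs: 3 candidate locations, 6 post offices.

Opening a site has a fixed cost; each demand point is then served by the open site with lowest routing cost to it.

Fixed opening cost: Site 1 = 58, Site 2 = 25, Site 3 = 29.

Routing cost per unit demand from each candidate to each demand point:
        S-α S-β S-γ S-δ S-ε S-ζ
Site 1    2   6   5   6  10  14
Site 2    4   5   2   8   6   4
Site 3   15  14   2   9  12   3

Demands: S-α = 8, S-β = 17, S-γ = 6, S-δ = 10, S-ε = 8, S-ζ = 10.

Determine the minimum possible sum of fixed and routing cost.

Open {Site 2}: assign each demand point to its cheapest open site.
  S-α→Site 2 8×4=32, S-β→Site 2 17×5=85, S-γ→Site 2 6×2=12, S-δ→Site 2 10×8=80, S-ε→Site 2 8×6=48, S-ζ→Site 2 10×4=40
  routing cost 297, fixed 25 → total 322.
Compare {Site 2, Site 3}: routing cost 287 + fixed 54 = 341.
Compare {Site 1, Site 2}: routing cost 261 + fixed 83 = 344.
Compare {Site 1, Site 2, Site 3}: routing cost 251 + fixed 112 = 363.
All other subsets cost ≥ 341. Minimum total cost: 322.

322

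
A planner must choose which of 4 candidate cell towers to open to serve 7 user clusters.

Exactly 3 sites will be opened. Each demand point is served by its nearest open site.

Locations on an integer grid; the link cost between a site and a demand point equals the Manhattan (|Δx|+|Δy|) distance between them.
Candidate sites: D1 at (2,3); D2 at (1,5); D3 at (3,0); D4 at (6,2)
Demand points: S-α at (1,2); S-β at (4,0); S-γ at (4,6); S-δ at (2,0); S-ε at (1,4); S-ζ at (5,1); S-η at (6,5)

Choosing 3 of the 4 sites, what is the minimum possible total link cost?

15

Open {D2, D3, D4}.
  S-α→D2 3, S-β→D3 1, S-γ→D2 4, S-δ→D3 1, S-ε→D2 1, S-ζ→D4 2, S-η→D4 3  ⇒ total 15.
Compare {D1, D3, D4}: total 16.
Compare {D1, D2, D3}: total 17.
No size-3 selection does better; minimum is 15.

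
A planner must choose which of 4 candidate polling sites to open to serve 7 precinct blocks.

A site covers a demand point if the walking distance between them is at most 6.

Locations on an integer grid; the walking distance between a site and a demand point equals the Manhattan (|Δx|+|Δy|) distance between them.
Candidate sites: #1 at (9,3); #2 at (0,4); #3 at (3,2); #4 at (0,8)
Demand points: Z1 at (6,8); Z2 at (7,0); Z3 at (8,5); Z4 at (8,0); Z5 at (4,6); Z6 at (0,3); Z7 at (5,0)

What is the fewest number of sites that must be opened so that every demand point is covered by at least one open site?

Coverage sets (demand points within 6 of each site):
  #1: {Z2, Z3, Z4}
  #2: {Z5, Z6}
  #3: {Z2, Z5, Z6, Z7}
  #4: {Z1, Z5, Z6}
No 2 sites suffice: every size-2 union leaves at least one demand point uncovered.
But {#1, #3, #4} covers everything, so the minimum is 3.

3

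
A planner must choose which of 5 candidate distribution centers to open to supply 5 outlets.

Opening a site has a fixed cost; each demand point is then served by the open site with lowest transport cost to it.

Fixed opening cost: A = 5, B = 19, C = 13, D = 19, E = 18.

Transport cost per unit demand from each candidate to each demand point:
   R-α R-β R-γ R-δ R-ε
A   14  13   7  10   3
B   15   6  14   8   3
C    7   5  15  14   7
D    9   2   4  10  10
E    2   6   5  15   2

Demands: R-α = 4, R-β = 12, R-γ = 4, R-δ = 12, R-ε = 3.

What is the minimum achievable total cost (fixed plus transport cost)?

206

Open {B, D, E}: assign each demand point to its cheapest open site.
  R-α→E 4×2=8, R-β→D 12×2=24, R-γ→D 4×4=16, R-δ→B 12×8=96, R-ε→E 3×2=6
  transport cost 150, fixed 56 → total 206.
Compare {D, E}: transport cost 174 + fixed 37 = 211.
Compare {A, B, D, E}: transport cost 150 + fixed 61 = 211.
Compare {A, D, E}: transport cost 174 + fixed 42 = 216.
All other subsets cost ≥ 211. Minimum total cost: 206.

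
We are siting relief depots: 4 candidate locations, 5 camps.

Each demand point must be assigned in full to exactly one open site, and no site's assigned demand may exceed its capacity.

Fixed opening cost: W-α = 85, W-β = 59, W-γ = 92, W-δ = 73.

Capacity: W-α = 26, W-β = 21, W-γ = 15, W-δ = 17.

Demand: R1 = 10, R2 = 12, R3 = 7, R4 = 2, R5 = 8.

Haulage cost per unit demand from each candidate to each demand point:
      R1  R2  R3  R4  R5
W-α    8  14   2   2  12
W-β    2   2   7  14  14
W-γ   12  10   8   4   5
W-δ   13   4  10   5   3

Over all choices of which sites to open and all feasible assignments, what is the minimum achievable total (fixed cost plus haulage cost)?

363

Open {W-α, W-β, W-δ}; cheapest assignment that respects the capacities:
  W-α (cap 26, load 19): R1, R3, R4 — cost 10×8 + 7×2 + 2×2 = 98
  W-β (cap 21, load 12): R2 — cost 12×2 = 24
  W-δ (cap 17, load 8): R5 — cost 8×3 = 24
  Shipping 146, fixed 217 → total 363.
  Any other capacity-feasible assignment to {W-α, W-β, W-δ} ships for at least 146.
Compare {W-α, W-β}: its best feasible assignment gives total 378.
Compare {W-β, W-γ, W-δ}: its best feasible assignment gives total 389.
Every other set of open sites that can feasibly serve all demand totals ≥ 378 even under its best assignment. Minimum: 363.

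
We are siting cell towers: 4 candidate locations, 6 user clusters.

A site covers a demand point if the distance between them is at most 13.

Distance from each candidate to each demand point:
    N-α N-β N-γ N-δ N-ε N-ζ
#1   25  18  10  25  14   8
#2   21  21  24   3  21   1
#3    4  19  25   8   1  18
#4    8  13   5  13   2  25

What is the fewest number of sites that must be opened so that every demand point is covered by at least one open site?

2

Coverage sets (demand points within 13 of each site):
  #1: {N-γ, N-ζ}
  #2: {N-δ, N-ζ}
  #3: {N-α, N-δ, N-ε}
  #4: {N-α, N-β, N-γ, N-δ, N-ε}
No single site covers all 6 demand points.
But {#1, #4} covers everything, so the minimum is 2.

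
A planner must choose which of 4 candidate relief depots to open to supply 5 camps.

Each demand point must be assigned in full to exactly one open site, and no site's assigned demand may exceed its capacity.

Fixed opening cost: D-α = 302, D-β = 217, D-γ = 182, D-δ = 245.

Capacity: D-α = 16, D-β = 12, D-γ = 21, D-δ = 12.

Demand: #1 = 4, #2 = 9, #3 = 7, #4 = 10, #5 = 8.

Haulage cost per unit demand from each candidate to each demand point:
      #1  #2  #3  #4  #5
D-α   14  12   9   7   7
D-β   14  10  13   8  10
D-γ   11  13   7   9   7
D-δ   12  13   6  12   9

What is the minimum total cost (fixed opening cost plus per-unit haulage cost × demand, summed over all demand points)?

970

Open {D-β, D-γ, D-δ}; cheapest assignment that respects the capacities:
  D-β (cap 12, load 9): #2 — cost 9×10 = 90
  D-γ (cap 21, load 18): #4, #5 — cost 10×9 + 8×7 = 146
  D-δ (cap 12, load 11): #1, #3 — cost 4×12 + 7×6 = 90
  Shipping 326, fixed 644 → total 970.
  Any other capacity-feasible assignment to {D-β, D-γ, D-δ} ships for at least 326.
Compare {D-α, D-β, D-γ}: its best feasible assignment gives total 1010.
Compare {D-α, D-γ, D-δ}: its best feasible assignment gives total 1058.
Every other set of open sites that can feasibly serve all demand totals ≥ 1010 even under its best assignment. Minimum: 970.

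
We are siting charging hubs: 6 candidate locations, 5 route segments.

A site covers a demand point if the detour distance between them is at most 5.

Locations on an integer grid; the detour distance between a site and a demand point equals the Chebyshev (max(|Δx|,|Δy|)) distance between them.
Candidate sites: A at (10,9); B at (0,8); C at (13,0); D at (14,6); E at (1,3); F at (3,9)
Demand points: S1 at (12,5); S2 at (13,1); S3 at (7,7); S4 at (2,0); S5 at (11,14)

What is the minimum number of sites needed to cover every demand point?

Coverage sets (demand points within 5 of each site):
  A: {S1, S3, S5}
  B: {}
  C: {S1, S2}
  D: {S1, S2}
  E: {S4}
  F: {S3}
No 2 sites suffice: every size-2 union leaves at least one demand point uncovered.
But {A, C, E} covers everything, so the minimum is 3.

3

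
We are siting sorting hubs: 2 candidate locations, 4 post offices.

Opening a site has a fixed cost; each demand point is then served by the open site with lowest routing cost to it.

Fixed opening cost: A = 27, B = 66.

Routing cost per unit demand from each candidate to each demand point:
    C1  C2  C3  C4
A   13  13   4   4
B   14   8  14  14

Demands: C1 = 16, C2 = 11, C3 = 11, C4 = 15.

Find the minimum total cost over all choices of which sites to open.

Open {A}: assign each demand point to its cheapest open site.
  C1→A 16×13=208, C2→A 11×13=143, C3→A 11×4=44, C4→A 15×4=60
  routing cost 455, fixed 27 → total 482.
Compare {A, B}: routing cost 400 + fixed 93 = 493.
Compare {B}: routing cost 676 + fixed 66 = 742.

482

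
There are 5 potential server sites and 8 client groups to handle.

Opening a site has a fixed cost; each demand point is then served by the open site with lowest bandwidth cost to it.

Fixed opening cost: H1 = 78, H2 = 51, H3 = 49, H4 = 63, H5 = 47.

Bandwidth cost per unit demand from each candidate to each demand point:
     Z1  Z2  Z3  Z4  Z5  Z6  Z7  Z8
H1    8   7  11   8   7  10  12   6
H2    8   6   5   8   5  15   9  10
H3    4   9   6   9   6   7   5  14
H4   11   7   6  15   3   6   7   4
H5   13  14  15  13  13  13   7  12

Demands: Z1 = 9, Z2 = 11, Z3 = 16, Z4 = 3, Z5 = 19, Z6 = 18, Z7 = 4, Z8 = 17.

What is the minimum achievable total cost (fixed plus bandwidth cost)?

Open {H3, H4}: assign each demand point to its cheapest open site.
  Z1→H3 9×4=36, Z2→H4 11×7=77, Z3→H3 16×6=96, Z4→H3 3×9=27, Z5→H4 19×3=57, Z6→H4 18×6=108, Z7→H3 4×5=20, Z8→H4 17×4=68
  bandwidth cost 489, fixed 112 → total 601.
Compare {H2, H4}: bandwidth cost 503 + fixed 114 = 617.
Compare {H2, H3, H4}: bandwidth cost 459 + fixed 163 = 622.
Compare {H4}: bandwidth cost 578 + fixed 63 = 641.
All other subsets cost ≥ 617. Minimum total cost: 601.

601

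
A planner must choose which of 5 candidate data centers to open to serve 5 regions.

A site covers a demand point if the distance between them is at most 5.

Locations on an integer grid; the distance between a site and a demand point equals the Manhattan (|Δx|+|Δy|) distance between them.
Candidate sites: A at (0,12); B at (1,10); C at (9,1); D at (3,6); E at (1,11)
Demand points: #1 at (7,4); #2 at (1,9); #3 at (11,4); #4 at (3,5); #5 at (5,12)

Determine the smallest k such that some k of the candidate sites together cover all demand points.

3

Coverage sets (demand points within 5 of each site):
  A: {#2, #5}
  B: {#2}
  C: {#1, #3}
  D: {#2, #4}
  E: {#2, #5}
No 2 sites suffice: every size-2 union leaves at least one demand point uncovered.
But {A, C, D} covers everything, so the minimum is 3.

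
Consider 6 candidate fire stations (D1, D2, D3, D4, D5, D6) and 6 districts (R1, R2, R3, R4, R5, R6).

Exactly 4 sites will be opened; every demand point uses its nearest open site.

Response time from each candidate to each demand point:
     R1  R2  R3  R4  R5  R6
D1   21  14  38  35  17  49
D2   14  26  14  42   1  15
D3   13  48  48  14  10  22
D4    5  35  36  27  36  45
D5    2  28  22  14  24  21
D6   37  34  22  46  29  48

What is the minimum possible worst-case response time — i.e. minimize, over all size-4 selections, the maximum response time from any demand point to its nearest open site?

15

Open {D1, D2, D3, D4}.
  Farthest demand point is R6 at response time 15 (to D2); all others are ≤ 15.
With {D1, D2, D3, D5} the worst case is 15.
With {D1, D2, D3, D6} the worst case is 15.
No size-4 selection achieves below 15.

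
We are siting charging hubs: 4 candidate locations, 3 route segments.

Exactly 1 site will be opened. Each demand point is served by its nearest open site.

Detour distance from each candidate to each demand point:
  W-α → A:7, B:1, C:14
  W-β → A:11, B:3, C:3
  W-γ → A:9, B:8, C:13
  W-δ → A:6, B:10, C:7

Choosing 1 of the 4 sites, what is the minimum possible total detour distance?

17

Open {W-β}.
  A→W-β 11, B→W-β 3, C→W-β 3  ⇒ total 17.
Compare {W-α}: total 22.
Compare {W-δ}: total 23.
No size-1 selection does better; minimum is 17.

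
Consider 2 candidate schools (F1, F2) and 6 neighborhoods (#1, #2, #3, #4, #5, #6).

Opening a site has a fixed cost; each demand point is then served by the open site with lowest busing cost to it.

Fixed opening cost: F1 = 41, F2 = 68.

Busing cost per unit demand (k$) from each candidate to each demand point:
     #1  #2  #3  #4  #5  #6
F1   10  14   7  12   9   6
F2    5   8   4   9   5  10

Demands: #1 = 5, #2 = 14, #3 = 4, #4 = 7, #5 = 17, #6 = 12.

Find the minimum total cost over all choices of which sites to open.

Open {F1, F2}: assign each demand point to its cheapest open site.
  #1→F2 5×5=25, #2→F2 14×8=112, #3→F2 4×4=16, #4→F2 7×9=63, #5→F2 17×5=85, #6→F1 12×6=72
  busing cost 373, fixed 109 → total 482.
Compare {F2}: busing cost 421 + fixed 68 = 489.
Compare {F1}: busing cost 583 + fixed 41 = 624.

482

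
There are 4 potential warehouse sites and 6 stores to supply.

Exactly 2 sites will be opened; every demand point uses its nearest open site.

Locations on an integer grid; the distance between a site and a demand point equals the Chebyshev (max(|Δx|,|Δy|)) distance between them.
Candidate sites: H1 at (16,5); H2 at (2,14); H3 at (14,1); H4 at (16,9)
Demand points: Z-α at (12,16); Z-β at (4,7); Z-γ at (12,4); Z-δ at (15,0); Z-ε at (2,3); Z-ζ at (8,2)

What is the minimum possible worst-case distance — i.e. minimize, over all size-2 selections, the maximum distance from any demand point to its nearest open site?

Open {H1, H2}.
  Farthest demand point is Z-ε at distance 11 (to H2); all others are ≤ 11.
With {H2, H3} the worst case is 11.
With {H2, H4} the worst case is 11.
No size-2 selection achieves below 11.

11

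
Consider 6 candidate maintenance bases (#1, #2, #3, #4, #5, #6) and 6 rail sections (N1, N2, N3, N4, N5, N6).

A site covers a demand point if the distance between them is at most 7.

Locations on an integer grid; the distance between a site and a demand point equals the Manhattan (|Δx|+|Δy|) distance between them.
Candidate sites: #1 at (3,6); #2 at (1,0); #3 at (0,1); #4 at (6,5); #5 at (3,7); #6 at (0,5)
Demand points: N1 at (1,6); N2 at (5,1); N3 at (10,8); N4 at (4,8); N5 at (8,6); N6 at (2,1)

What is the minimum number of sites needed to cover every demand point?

2

Coverage sets (demand points within 7 of each site):
  #1: {N1, N2, N4, N5, N6}
  #2: {N1, N2, N6}
  #3: {N1, N2, N6}
  #4: {N1, N2, N3, N4, N5}
  #5: {N1, N4, N5, N6}
  #6: {N1, N4, N6}
No single site covers all 6 demand points.
But {#1, #4} covers everything, so the minimum is 2.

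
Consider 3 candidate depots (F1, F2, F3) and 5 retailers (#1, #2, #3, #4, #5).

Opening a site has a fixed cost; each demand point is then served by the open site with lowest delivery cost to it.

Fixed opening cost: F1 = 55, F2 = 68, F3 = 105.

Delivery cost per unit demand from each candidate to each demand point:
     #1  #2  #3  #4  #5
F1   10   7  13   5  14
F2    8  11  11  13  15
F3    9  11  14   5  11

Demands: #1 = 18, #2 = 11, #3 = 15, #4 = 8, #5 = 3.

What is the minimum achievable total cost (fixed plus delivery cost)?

Open {F1}: assign each demand point to its cheapest open site.
  #1→F1 18×10=180, #2→F1 11×7=77, #3→F1 15×13=195, #4→F1 8×5=40, #5→F1 3×14=42
  delivery cost 534, fixed 55 → total 589.
Compare {F1, F2}: delivery cost 468 + fixed 123 = 591.
Compare {F2}: delivery cost 579 + fixed 68 = 647.
Compare {F1, F3}: delivery cost 507 + fixed 160 = 667.
All other subsets cost ≥ 591. Minimum total cost: 589.

589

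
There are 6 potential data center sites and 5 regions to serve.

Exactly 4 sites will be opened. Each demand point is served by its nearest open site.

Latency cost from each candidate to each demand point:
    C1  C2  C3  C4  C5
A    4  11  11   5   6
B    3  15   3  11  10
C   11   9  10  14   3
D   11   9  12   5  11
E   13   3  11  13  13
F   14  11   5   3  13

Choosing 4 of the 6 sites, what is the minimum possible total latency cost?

15

Open {B, C, E, F}.
  C1→B 3, C2→E 3, C3→B 3, C4→F 3, C5→C 3  ⇒ total 15.
Compare {A, B, C, E}: total 17.
Compare {B, C, D, E}: total 17.
No size-4 selection does better; minimum is 15.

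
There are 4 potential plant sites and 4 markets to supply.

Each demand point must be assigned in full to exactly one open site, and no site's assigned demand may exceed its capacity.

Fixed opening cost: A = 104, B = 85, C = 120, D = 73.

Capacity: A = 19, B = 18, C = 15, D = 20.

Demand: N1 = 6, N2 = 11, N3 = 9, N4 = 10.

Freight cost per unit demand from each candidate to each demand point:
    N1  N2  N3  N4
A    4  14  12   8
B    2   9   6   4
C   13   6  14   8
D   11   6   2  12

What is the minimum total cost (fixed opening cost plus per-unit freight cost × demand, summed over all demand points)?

294

Open {B, D}; cheapest assignment that respects the capacities:
  B (cap 18, load 16): N1, N4 — cost 6×2 + 10×4 = 52
  D (cap 20, load 20): N2, N3 — cost 11×6 + 9×2 = 84
  Shipping 136, fixed 158 → total 294.
  Any other capacity-feasible assignment to {B, D} ships for at least 136.
Compare {A, D}: its best feasible assignment gives total 365.
Compare {A, B, D}: its best feasible assignment gives total 398.
Every other set of open sites that can feasibly serve all demand totals ≥ 365 even under its best assignment. Minimum: 294.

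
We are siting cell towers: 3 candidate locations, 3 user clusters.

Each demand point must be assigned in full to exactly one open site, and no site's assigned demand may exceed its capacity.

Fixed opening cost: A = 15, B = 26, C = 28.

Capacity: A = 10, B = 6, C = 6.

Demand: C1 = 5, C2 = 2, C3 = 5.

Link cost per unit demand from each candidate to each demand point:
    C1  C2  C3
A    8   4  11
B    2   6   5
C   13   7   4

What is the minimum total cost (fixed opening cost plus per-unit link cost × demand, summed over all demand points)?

107

Open {A, B, C}; cheapest assignment that respects the capacities:
  A (cap 10, load 2): C2 — cost 2×4 = 8
  B (cap 6, load 5): C1 — cost 5×2 = 10
  C (cap 6, load 5): C3 — cost 5×4 = 20
  Shipping 38, fixed 69 → total 107.
  Any other capacity-feasible assignment to {A, B, C} ships for at least 38.
Compare {A, C}: its best feasible assignment gives total 111.
Compare {A, B}: its best feasible assignment gives total 114.
Every other set of open sites that can feasibly serve all demand totals ≥ 111 even under its best assignment. Minimum: 107.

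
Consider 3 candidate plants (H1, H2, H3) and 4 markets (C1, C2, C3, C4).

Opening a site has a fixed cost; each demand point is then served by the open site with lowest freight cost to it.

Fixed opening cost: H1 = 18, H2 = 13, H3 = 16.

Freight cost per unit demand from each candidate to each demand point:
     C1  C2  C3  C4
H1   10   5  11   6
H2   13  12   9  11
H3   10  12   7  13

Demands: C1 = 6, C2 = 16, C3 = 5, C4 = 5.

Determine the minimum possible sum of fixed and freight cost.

239

Open {H1, H3}: assign each demand point to its cheapest open site.
  C1→H1 6×10=60, C2→H1 16×5=80, C3→H3 5×7=35, C4→H1 5×6=30
  freight cost 205, fixed 34 → total 239.
Compare {H1}: freight cost 225 + fixed 18 = 243.
Compare {H1, H2}: freight cost 215 + fixed 31 = 246.
Compare {H1, H2, H3}: freight cost 205 + fixed 47 = 252.
All other subsets cost ≥ 243. Minimum total cost: 239.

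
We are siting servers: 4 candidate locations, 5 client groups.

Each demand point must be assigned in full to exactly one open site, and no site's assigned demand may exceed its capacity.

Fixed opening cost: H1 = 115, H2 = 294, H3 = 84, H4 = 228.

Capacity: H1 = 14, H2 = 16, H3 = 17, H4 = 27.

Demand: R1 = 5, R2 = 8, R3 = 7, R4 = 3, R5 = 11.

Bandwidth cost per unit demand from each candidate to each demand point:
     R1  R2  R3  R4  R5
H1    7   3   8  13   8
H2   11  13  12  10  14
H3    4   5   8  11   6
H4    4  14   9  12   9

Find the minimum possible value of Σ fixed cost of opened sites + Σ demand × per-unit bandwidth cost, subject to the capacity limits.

563

Open {H3, H4}; cheapest assignment that respects the capacities:
  H3 (cap 17, load 15): R2, R3 — cost 8×5 + 7×8 = 96
  H4 (cap 27, load 19): R1, R4, R5 — cost 5×4 + 3×12 + 11×9 = 155
  Shipping 251, fixed 312 → total 563.
  Any other capacity-feasible assignment to {H3, H4} ships for at least 251.
Compare {H1, H4}: its best feasible assignment gives total 585.
Compare {H1, H3, H4}: its best feasible assignment gives total 633.
Every other set of open sites that can feasibly serve all demand totals ≥ 585 even under its best assignment. Minimum: 563.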